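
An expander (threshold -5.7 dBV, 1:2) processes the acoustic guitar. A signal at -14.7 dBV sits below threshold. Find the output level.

Undershoot = (-5.7) − (-14.7) = 9 dB.
At 1:2, that expands to 18 dB under threshold.
Output = -5.7 − 18 = -23.7 dBV.

-23.7 dBV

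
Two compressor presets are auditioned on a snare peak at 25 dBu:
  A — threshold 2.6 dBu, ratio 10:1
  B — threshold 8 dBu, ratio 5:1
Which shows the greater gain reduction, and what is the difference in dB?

A: overshoot 22.4 dB → output overshoot 2.24 dB → GR 20.16 dB.
B: overshoot 17 dB → output overshoot 3.4 dB → GR 13.6 dB.
A applies 6.56 dB more gain reduction.

A, by 6.56 dB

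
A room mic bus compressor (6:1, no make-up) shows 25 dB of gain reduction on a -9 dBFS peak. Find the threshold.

Gain reduction = -9 − (-34) = 25 dB; output overshoot = GR / (R − 1) = 25 / 5 = 5 dB.
Threshold = output − output overshoot = -34 − 5 = -39 dBFS.

-39 dBFS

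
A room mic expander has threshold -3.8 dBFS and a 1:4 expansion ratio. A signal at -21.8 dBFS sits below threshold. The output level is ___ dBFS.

-75.8 dBFS

Below threshold, a 1:4 expander applies gain = (4−1)×(T − x) of attenuation.
(4−1) × 18 = 54 dB, so output = -21.8 − 54 = -75.8 dBFS.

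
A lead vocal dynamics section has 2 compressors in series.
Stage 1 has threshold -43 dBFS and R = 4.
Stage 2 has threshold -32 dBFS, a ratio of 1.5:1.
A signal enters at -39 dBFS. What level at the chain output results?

Stage 1: -39 dBFS is 4 dB over -43 dBFS; at 4:1 that becomes 1 dB over, giving -42 dBFS.
Stage 2: -42 dBFS is at or below the -32 dBFS threshold — no compression; output -42 dBFS.

-42 dBFS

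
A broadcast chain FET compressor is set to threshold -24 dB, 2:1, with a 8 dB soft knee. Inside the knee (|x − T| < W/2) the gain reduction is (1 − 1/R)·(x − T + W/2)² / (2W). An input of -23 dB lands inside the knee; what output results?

-23.78125 dB

x − T + W/2 = -23 − (-24) + 4 = 5.
GR = (1 − 1/2) × 5² / 16 = 0.5 × 25 / 16 = 0.78125 dB.
Output = -23 − 0.78125 = -23.78125 dB.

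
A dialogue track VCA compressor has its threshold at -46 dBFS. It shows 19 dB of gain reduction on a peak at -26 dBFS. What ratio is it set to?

Input overshoot = -26 − (-46) = 20 dB.
Output overshoot = 20 − 19 = 1 dB.
Ratio = input overshoot / output overshoot = 20 / 1 = 20.

20:1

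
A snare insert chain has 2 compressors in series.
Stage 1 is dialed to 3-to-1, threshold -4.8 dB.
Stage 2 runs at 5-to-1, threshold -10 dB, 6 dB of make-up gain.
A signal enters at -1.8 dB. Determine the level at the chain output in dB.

Stage 1: 3 dB above -4.8 dB, reduced 3:1 to 1 dB above → -3.8 dB.
Stage 2: overshoot 6.2 dB → 6.2/5 = 1.24 dB → -8.76 dB; +6 dB make-up → -2.76 dB.

-2.76 dB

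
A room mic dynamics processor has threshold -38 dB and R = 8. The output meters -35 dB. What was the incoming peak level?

Post-compression overshoot = -35 − (-38) = 3 dB.
Input overshoot = R × output overshoot = 24 dB → input = -38 + 24 = -14 dB.

-14 dB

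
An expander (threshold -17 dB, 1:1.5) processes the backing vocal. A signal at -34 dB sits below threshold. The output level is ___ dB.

Below threshold, a 1:1.5 expander applies gain = (1.5−1)×(T − x) of attenuation.
(1.5−1) × 17 = 8.5 dB, so output = -34 − 8.5 = -42.5 dB.

-42.5 dB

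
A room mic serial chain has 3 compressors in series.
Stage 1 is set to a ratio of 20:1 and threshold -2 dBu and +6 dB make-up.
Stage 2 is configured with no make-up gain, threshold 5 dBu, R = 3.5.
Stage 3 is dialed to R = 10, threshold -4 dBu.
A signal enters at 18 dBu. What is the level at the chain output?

-3.1 dBu

Stage 1: 18 dBu is 20 dB over -2 dBu; at 20:1 that becomes 1 dB over, giving -1 dBu; +6 dB make-up → 5 dBu.
Stage 2: 5 dBu is at or below the 5 dBu threshold — no compression; output 5 dBu.
Stage 3: overshoot 9 dB → 9/10 = 0.9 dB → -3.1 dBu.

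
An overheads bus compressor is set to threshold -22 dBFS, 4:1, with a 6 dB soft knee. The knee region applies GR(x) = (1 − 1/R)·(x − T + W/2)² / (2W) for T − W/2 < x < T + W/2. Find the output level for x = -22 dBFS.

x − T + W/2 = -22 − (-22) + 3 = 3.
GR = (1 − 1/4) × 3² / 12 = 0.75 × 9 / 12 = 0.5625 dB.
Output = -22 − 0.5625 = -22.5625 dBFS.

-22.5625 dBFS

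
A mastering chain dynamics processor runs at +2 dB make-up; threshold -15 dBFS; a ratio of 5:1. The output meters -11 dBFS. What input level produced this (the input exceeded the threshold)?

-5 dBFS

Stripping the +2 dB make-up gives -13 dBFS at the gain stage.
Post-compression overshoot = -13 − (-15) = 2 dB.
Input overshoot = R × output overshoot = 10 dB → input = -15 + 10 = -5 dBFS.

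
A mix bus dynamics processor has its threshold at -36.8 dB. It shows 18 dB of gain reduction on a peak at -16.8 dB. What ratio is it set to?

Input overshoot = -16.8 − (-36.8) = 20 dB.
Output overshoot = 20 − 18 = 2 dB.
Ratio = input overshoot / output overshoot = 20 / 2 = 10.

10:1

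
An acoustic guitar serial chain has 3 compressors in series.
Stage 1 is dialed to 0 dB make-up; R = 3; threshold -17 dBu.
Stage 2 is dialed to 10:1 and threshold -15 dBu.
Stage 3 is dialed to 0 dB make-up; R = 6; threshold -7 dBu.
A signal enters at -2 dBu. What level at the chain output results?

-14.7 dBu

Stage 1: overshoot 15 dB → 15/3 = 5 dB → -12 dBu.
Stage 2: -12 dBu is 3 dB over -15 dBu; at 10:1 that becomes 0.3 dB over, giving -14.7 dBu.
Stage 3: -14.7 dBu ≤ -7 dBu, so stage 3 doesn't engage; output -14.7 dBu.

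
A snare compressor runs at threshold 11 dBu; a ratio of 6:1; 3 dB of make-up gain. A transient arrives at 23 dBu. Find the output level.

Overshoot: 23 − 11 = 12 dB.
At 6:1 the overshoot is divided by 6, leaving 2 dB above threshold.
That puts the output at 13 dBu; make-up adds 3 dB, giving 16 dBu.

16 dBu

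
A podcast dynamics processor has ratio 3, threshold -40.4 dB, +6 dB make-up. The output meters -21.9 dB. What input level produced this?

-2.9 dB

Before make-up, the level was -21.9 − 6 = -27.9 dB.
That's 12.5 dB above the -40.4 dB threshold.
Undo the ratio: input overshoot = 12.5 × 3 = 37.5 dB, giving input = -2.9 dB.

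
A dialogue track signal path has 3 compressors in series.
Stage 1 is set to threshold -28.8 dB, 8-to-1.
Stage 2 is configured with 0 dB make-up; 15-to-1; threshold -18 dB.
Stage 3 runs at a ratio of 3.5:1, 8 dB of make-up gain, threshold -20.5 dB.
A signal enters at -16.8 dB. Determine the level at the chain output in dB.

Stage 1: 12 dB above -28.8 dB, reduced 8:1 to 1.5 dB above → -27.3 dB.
Stage 2: -27.3 dB is at or below the -18 dB threshold — no compression; output -27.3 dB.
Stage 3: below threshold (-27.3 ≤ -20.5); passes unchanged; make-up brings it to -19.3 dB.

-19.3 dB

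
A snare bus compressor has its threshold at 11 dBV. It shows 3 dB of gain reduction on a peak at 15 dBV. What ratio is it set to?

Input overshoot = 15 − 11 = 4 dB.
Output overshoot = 4 − 3 = 1 dB.
Ratio = input overshoot / output overshoot = 4 / 1 = 4.

4:1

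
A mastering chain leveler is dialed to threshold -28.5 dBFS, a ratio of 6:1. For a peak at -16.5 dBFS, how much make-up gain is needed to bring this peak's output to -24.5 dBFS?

2 dB

Without make-up, output = threshold + overshoot/6 = -28.5 + 2 = -26.5 dBFS.
Gap to target: 2 dB.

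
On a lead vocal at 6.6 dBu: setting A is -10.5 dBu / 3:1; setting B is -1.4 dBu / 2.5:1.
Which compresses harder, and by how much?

A, by 6.6 dB

A: 17.1 dB over, compressed to 5.7 dB over, so 11.4 dB of GR.
B: 8 dB over, compressed to 3.2 dB over, so 4.8 dB of GR.
A applies 6.6 dB more gain reduction.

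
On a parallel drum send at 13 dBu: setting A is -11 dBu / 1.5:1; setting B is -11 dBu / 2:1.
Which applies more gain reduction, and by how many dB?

A: 24 dB over, compressed to 16 dB over, so 8 dB of GR.
B: 24 dB over, compressed to 12 dB over, so 12 dB of GR.
B applies 4 dB more gain reduction.

B, by 4 dB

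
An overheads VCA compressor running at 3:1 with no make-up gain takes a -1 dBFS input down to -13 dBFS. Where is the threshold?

Gain reduction = -1 − (-13) = 12 dB; output overshoot = GR / (R − 1) = 12 / 2 = 6 dB.
Threshold = output − output overshoot = -13 − 6 = -19 dBFS.

-19 dBFS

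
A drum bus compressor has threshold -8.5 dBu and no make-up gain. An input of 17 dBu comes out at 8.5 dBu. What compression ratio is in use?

Input overshoot = 17 − (-8.5) = 25.5 dB; output overshoot = 8.5 − (-8.5) = 17 dB.
Ratio = 25.5 / 17 = 1.5.

1.5:1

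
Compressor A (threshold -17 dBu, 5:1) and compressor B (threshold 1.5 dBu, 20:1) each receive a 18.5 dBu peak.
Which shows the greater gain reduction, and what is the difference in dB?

A, by 12.25 dB

A: overshoot 35.5 dB → output overshoot 7.1 dB → GR 28.4 dB.
B: overshoot 17 dB → output overshoot 0.85 dB → GR 16.15 dB.
A reduces 12.25 dB more.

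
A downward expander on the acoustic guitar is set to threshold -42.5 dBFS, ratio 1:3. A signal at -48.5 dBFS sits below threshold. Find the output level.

-60.5 dBFS

Undershoot = (-42.5) − (-48.5) = 6 dB.
At 1:3, that expands to 18 dB under threshold.
Output = -42.5 − 18 = -60.5 dBFS.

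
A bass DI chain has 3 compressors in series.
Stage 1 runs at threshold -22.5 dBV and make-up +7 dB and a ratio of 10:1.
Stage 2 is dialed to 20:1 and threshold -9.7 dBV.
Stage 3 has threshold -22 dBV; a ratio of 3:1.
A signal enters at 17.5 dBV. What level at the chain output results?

Stage 1: overshoot 40 dB → 40/10 = 4 dB → -18.5 dBV; +7 dB make-up → -11.5 dBV.
Stage 2: -11.5 dBV is at or below the -9.7 dBV threshold — no compression; output -11.5 dBV.
Stage 3: 10.5 dB above -22 dBV, reduced 3:1 to 3.5 dB above → -18.5 dBV.

-18.5 dBV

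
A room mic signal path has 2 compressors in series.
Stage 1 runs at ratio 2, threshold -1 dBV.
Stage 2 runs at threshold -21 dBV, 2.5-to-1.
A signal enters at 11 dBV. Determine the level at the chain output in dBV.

-10.6 dBV

Stage 1: 11 dBV is 12 dB over -1 dBV; at 2:1 that becomes 6 dB over, giving 5 dBV.
Stage 2: 5 dBV is 26 dB over -21 dBV; at 2.5:1 that becomes 10.4 dB over, giving -10.6 dBV.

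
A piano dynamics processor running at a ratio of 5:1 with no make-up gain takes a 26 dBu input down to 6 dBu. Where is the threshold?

Input is 25 dB above T (since output overshoot × R = input overshoot: (6 − T)·5 = 26 − T gives T = 1 dBu).
Check: 1 + (26 − 1)/5 = 1 + 5 = 6 dBu. ✓

1 dBu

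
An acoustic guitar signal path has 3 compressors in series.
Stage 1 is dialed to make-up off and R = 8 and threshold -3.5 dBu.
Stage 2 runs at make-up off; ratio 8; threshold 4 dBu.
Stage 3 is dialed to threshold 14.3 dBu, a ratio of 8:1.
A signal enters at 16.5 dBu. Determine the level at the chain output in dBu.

Stage 1: overshoot 20 dB → 20/8 = 2.5 dB → -1 dBu.
Stage 2: -1 dBu is at or below the 4 dBu threshold — no compression; output -1 dBu.
Stage 3: -1 dBu is at or below the 14.3 dBu threshold — no compression; output -1 dBu.

-1 dBu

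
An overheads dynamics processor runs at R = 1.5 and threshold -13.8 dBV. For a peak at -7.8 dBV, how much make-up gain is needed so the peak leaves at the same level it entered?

Overshoot 6 dB → 6/1.5 = 4 dB after compression, so the compressed level is -13.8 + 4 = -9.8 dBV.
Make-up = target − compressed = -7.8 − (-9.8) = 2 dB.

2 dB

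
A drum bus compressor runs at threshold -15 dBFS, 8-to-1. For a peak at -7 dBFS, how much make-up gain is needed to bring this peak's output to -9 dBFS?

Without make-up, output = threshold + overshoot/8 = -15 + 1 = -14 dBFS.
Gap to target: 5 dB.

5 dB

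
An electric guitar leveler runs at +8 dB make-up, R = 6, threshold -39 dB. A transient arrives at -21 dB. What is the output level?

-28 dB

The input is 18 dB above the -39 dB threshold.
6:1 compression reduces that to 18/6 = 3 dB over.
That puts the output at -36 dB; make-up adds 8 dB, giving -28 dB.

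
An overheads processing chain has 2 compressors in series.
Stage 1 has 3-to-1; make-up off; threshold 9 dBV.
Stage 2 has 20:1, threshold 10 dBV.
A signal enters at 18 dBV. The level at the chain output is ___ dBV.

10.1 dBV

Stage 1: 9 dB above 9 dBV, reduced 3:1 to 3 dB above → 12 dBV.
Stage 2: overshoot 2 dB → 2/20 = 0.1 dB → 10.1 dBV.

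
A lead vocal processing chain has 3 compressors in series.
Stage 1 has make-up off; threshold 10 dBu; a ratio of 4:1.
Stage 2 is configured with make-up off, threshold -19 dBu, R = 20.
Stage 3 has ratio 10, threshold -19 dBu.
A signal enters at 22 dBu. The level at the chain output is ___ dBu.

-18.84 dBu

Stage 1: 12 dB above 10 dBu, reduced 4:1 to 3 dB above → 13 dBu.
Stage 2: 32 dB above -19 dBu, reduced 20:1 to 1.6 dB above → -17.4 dBu.
Stage 3: 1.6 dB above -19 dBu, reduced 10:1 to 0.16 dB above → -18.84 dBu.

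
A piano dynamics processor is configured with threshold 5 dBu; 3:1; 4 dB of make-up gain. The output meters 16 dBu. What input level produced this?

26 dBu

Stripping the +4 dB make-up gives 12 dBu at the gain stage.
The compressed level sits 12 − 5 = 7 dB over threshold.
Before 3:1 compression the overshoot was 7 × 3 = 21 dB, so input = 5 + 21 = 26 dBu.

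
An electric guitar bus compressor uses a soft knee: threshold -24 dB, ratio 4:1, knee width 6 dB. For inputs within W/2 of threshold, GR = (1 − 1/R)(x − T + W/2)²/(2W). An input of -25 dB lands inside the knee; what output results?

x − T + W/2 = -25 − (-24) + 3 = 2.
GR = (1 − 1/4) × 2² / 12 = 0.75 × 4 / 12 = 0.25 dB.
Output = -25 − 0.25 = -25.25 dB.

-25.25 dB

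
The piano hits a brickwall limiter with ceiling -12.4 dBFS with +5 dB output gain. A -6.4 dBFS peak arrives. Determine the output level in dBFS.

The limiter clamps the peak to its -12.4 dBFS ceiling.
Output gain then adds 5 dB: -12.4 + 5 = -7.4 dBFS.

-7.4 dBFS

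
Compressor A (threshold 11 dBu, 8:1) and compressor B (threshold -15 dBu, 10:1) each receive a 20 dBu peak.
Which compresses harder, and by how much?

A: GR = 9 − 9/8 = 7.875 dB.
B: GR = 35 − 35/10 = 31.5 dB.
Difference: 23.625 dB in favour of B.

B, by 23.625 dB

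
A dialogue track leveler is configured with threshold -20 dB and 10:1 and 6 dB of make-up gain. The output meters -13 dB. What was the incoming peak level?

-10 dB

Stripping the +6 dB make-up gives -19 dB at the gain stage.
The compressed level sits -19 − (-20) = 1 dB over threshold.
Undo the ratio: input overshoot = 1 × 10 = 10 dB, giving input = -10 dB.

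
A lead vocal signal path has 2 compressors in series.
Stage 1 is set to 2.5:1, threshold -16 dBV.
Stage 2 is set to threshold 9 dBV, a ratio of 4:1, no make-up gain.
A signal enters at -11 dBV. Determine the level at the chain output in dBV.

Stage 1: -11 dBV is 5 dB over -16 dBV; at 2.5:1 that becomes 2 dB over, giving -14 dBV.
Stage 2: -14 dBV is at or below the 9 dBV threshold — no compression; output -14 dBV.

-14 dBV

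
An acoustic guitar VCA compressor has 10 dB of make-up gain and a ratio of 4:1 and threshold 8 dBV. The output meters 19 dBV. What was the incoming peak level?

12 dBV

Before make-up, the level was 19 − 10 = 9 dBV.
The compressed level sits 9 − 8 = 1 dB over threshold.
Undo the ratio: input overshoot = 1 × 4 = 4 dB, giving input = 12 dBV.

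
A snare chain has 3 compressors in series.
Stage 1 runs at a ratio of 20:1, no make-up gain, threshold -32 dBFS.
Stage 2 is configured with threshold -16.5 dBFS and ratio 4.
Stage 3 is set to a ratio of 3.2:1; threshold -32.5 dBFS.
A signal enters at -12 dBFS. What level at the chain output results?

-32.03125 dBFS

Stage 1: overshoot 20 dB → 20/20 = 1 dB → -31 dBFS.
Stage 2: -31 dBFS ≤ -16.5 dBFS, so stage 2 doesn't engage; output -31 dBFS.
Stage 3: overshoot 1.5 dB → 1.5/3.2 = 0.46875 dB → -32.03125 dBFS.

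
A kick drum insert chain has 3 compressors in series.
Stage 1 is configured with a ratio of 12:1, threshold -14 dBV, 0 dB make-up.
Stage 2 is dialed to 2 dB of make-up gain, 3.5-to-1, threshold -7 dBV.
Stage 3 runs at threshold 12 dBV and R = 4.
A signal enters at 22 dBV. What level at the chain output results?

-9 dBV

Stage 1: 22 dBV is 36 dB over -14 dBV; at 12:1 that becomes 3 dB over, giving -11 dBV.
Stage 2: -11 dBV is at or below the -7 dBV threshold — no compression; make-up brings it to -9 dBV.
Stage 3: -9 dBV is at or below the 12 dBV threshold — no compression; output -9 dBV.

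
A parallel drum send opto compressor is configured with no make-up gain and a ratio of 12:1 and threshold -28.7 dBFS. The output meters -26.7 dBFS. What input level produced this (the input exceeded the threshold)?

The compressed level sits -26.7 − (-28.7) = 2 dB over threshold.
Undo the ratio: input overshoot = 2 × 12 = 24 dB, giving input = -4.7 dBFS.

-4.7 dBFS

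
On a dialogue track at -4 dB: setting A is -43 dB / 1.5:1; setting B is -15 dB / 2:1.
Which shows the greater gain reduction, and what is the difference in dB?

A, by 7.5 dB

A: 39 dB over, compressed to 26 dB over, so 13 dB of GR.
B: 11 dB over, compressed to 5.5 dB over, so 5.5 dB of GR.
A reduces 7.5 dB more.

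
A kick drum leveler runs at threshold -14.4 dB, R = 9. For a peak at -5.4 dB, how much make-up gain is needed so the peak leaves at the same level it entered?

Without make-up, output = threshold + overshoot/9 = -14.4 + 1 = -13.4 dB.
Gap to target: 8 dB.

8 dB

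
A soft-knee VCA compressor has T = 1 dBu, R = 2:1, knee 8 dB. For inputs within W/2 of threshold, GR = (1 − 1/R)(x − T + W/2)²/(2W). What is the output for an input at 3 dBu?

x − T + W/2 = 3 − 1 + 4 = 6.
GR = (1 − 1/2) × 6² / 16 = 0.5 × 36 / 16 = 1.125 dB.
Output = 3 − 1.125 = 1.875 dBu.

1.875 dBu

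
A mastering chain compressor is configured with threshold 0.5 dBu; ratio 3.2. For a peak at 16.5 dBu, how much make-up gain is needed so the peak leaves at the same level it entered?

Without make-up, output = threshold + overshoot/3.2 = 0.5 + 5 = 5.5 dBu.
Gap to target: 11 dB.

11 dB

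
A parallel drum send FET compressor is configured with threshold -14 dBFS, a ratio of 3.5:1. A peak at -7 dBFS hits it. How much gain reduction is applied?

Overshoot = -7 − (-14) = 7 dB.
A 3.5:1 ratio leaves 2 dB of that excess.
So the signal is attenuated by 7 − 2 = 5 dB.

5 dB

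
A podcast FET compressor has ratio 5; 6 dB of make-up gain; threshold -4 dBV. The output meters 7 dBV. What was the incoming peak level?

21 dBV

Before make-up, the level was 7 − 6 = 1 dBV.
Post-compression overshoot = 1 − (-4) = 5 dB.
Before 5:1 compression the overshoot was 5 × 5 = 25 dB, so input = -4 + 25 = 21 dBV.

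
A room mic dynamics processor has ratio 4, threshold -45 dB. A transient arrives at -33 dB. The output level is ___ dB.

-42 dB

-33 dB sits 12 dB over threshold.
At 4:1 the overshoot is divided by 4, leaving 3 dB above threshold.
That puts the output at -42 dB.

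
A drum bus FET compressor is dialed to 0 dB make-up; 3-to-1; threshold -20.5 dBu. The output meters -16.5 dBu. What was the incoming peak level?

That's 4 dB above the -20.5 dBu threshold.
Input overshoot = R × output overshoot = 12 dB → input = -20.5 + 12 = -8.5 dBu.

-8.5 dBu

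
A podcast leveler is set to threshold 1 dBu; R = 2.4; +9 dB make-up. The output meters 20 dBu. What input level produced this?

25 dBu

Remove make-up: 20 − 9 = 11 dBu.
Post-compression overshoot = 11 − 1 = 10 dB.
Before 2.4:1 compression the overshoot was 10 × 2.4 = 24 dB, so input = 1 + 24 = 25 dBu.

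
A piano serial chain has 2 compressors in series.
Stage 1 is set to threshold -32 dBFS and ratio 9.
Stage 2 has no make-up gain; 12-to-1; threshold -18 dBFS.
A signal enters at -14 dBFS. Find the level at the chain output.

Stage 1: overshoot 18 dB → 18/9 = 2 dB → -30 dBFS.
Stage 2: below threshold (-30 ≤ -18); passes unchanged; output -30 dBFS.

-30 dBFS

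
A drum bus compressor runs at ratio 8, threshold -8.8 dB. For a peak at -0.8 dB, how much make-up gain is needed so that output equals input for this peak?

7 dB

The peak compresses to -8.8 + 8/8 = -7.8 dB.
To reach -0.8 dB requires -0.8 − (-7.8) = 7 dB of make-up.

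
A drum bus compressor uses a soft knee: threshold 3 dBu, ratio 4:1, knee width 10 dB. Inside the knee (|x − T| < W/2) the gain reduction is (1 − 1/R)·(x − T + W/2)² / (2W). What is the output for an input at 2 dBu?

1.4 dBu

x − T + W/2 = 2 − 3 + 5 = 4.
GR = (1 − 1/4) × 4² / 20 = 0.75 × 16 / 20 = 0.6 dB.
Output = 2 − 0.6 = 1.4 dBu.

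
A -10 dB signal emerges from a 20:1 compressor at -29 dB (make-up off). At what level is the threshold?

-30 dB

Input is 20 dB above T (since output overshoot × R = input overshoot: (-29 − T)·20 = -10 − T gives T = -30 dB).
Check: -30 + (-10 − (-30))/20 = -30 + 1 = -29 dB. ✓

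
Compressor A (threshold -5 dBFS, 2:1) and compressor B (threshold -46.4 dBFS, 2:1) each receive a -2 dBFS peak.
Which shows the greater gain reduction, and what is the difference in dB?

B, by 20.7 dB

A: overshoot 3 dB → output overshoot 1.5 dB → GR 1.5 dB.
B: overshoot 44.4 dB → output overshoot 22.2 dB → GR 22.2 dB.
B applies 20.7 dB more gain reduction.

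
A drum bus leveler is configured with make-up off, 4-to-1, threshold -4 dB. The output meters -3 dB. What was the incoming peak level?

Post-compression overshoot = -3 − (-4) = 1 dB.
Input overshoot = R × output overshoot = 4 dB → input = -4 + 4 = 0 dB.

0 dB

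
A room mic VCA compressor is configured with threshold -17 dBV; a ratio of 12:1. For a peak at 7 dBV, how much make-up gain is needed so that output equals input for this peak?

Overshoot 24 dB → 24/12 = 2 dB after compression, so the compressed level is -17 + 2 = -15 dBV.
Make-up = target − compressed = 7 − (-15) = 22 dB.

22 dB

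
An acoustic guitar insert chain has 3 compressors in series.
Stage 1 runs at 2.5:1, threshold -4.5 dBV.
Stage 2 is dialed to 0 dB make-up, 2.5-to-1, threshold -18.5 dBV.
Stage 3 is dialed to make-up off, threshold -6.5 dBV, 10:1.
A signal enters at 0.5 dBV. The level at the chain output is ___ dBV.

Stage 1: 5 dB above -4.5 dBV, reduced 2.5:1 to 2 dB above → -2.5 dBV.
Stage 2: 16 dB above -18.5 dBV, reduced 2.5:1 to 6.4 dB above → -12.1 dBV.
Stage 3: -12.1 dBV ≤ -6.5 dBV, so stage 3 doesn't engage; output -12.1 dBV.

-12.1 dBV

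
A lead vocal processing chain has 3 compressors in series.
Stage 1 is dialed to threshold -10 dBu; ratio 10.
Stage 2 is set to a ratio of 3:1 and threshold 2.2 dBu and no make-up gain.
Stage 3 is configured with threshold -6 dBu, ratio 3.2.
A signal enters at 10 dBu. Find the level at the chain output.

-8 dBu

Stage 1: overshoot 20 dB → 20/10 = 2 dB → -8 dBu.
Stage 2: below threshold (-8 ≤ 2.2); passes unchanged; output -8 dBu.
Stage 3: -8 dBu is at or below the -6 dBu threshold — no compression; output -8 dBu.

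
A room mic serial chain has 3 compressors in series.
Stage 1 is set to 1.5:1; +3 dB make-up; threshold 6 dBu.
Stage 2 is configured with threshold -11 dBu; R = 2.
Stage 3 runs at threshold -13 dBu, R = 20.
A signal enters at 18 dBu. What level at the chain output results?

Stage 1: 12 dB above 6 dBu, reduced 1.5:1 to 8 dB above → 14 dBu; +3 dB make-up → 17 dBu.
Stage 2: 28 dB above -11 dBu, reduced 2:1 to 14 dB above → 3 dBu.
Stage 3: 16 dB above -13 dBu, reduced 20:1 to 0.8 dB above → -12.2 dBu.

-12.2 dBu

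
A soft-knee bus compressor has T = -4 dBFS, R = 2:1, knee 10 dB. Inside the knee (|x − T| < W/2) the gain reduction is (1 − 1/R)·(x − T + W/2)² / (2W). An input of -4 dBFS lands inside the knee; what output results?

x − T + W/2 = -4 − (-4) + 5 = 5.
GR = (1 − 1/2) × 5² / 20 = 0.5 × 25 / 20 = 0.625 dB.
Output = -4 − 0.625 = -4.625 dBFS.

-4.625 dBFS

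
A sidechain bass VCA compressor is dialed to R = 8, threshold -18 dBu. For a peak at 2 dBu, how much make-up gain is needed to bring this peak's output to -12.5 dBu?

3 dB

The peak compresses to -18 + 20/8 = -15.5 dBu.
To reach -12.5 dBu requires -12.5 − (-15.5) = 3 dB of make-up.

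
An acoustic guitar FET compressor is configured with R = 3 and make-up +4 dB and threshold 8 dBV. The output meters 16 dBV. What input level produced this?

20 dBV

Before make-up, the level was 16 − 4 = 12 dBV.
The compressed level sits 12 − 8 = 4 dB over threshold.
Before 3:1 compression the overshoot was 4 × 3 = 12 dB, so input = 8 + 12 = 20 dBV.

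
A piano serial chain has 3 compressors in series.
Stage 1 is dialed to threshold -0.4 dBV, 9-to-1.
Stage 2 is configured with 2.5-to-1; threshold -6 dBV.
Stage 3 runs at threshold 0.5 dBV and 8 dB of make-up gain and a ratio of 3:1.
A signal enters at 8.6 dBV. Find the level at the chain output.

4.64 dBV

Stage 1: 9 dB above -0.4 dBV, reduced 9:1 to 1 dB above → 0.6 dBV.
Stage 2: 0.6 dBV is 6.6 dB over -6 dBV; at 2.5:1 that becomes 2.64 dB over, giving -3.36 dBV.
Stage 3: -3.36 dBV ≤ 0.5 dBV, so stage 3 doesn't engage; make-up brings it to 4.64 dBV.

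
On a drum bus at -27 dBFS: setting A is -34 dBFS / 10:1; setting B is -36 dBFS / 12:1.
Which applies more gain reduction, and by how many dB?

A: 7 dB over, compressed to 0.7 dB over, so 6.3 dB of GR.
B: 9 dB over, compressed to 0.75 dB over, so 8.25 dB of GR.
Difference: 1.95 dB in favour of B.

B, by 1.95 dB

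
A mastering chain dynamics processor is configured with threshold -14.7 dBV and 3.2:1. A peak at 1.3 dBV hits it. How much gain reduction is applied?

Overshoot = 1.3 − (-14.7) = 16 dB.
A 3.2:1 ratio leaves 5 dB of that excess.
GR = overshoot in − overshoot out = 16 − 5 = 11 dB.

11 dB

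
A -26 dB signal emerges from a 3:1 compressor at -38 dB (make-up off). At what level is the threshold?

-44 dB

Let T be the threshold. Output overshoot = (input overshoot)/R, so -38 − T = (-26 − T)/3.
3·(-38 − T) = -26 − T → 2·T = -114 − (-26) = -88.
T = -88/2 = -44 dB.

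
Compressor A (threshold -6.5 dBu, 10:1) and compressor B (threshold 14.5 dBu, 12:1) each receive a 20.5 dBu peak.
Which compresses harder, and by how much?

A, by 18.8 dB

A: 27 dB over, compressed to 2.7 dB over, so 24.3 dB of GR.
B: 6 dB over, compressed to 0.5 dB over, so 5.5 dB of GR.
A applies 18.8 dB more gain reduction.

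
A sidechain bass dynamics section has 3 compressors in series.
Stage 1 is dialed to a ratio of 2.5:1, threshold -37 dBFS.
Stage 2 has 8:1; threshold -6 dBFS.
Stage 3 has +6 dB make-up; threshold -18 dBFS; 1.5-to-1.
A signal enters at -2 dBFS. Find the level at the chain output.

-17 dBFS

Stage 1: 35 dB above -37 dBFS, reduced 2.5:1 to 14 dB above → -23 dBFS.
Stage 2: -23 dBFS is at or below the -6 dBFS threshold — no compression; output -23 dBFS.
Stage 3: -23 dBFS ≤ -18 dBFS, so stage 3 doesn't engage; make-up brings it to -17 dBFS.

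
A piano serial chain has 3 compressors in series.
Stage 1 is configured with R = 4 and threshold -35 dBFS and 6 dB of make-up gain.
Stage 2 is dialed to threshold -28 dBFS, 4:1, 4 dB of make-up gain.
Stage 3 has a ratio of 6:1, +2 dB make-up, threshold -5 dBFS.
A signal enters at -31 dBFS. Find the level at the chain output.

-22 dBFS

Stage 1: -31 dBFS is 4 dB over -35 dBFS; at 4:1 that becomes 1 dB over, giving -34 dBFS; +6 dB make-up → -28 dBFS.
Stage 2: -28 dBFS is at or below the -28 dBFS threshold — no compression; make-up brings it to -24 dBFS.
Stage 3: -24 dBFS is at or below the -5 dBFS threshold — no compression; make-up brings it to -22 dBFS.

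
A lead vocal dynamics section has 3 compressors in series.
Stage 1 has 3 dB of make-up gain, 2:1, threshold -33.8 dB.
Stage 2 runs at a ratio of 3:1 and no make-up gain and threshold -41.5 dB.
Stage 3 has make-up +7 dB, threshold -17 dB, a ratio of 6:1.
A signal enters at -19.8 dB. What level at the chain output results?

Stage 1: overshoot 14 dB → 14/2 = 7 dB → -26.8 dB; +3 dB make-up → -23.8 dB.
Stage 2: 17.7 dB above -41.5 dB, reduced 3:1 to 5.9 dB above → -35.6 dB.
Stage 3: -35.6 dB is at or below the -17 dB threshold — no compression; make-up brings it to -28.6 dB.

-28.6 dB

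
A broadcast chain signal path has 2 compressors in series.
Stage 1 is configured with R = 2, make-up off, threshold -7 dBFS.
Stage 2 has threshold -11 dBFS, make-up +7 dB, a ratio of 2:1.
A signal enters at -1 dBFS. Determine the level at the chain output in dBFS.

-0.5 dBFS

Stage 1: 6 dB above -7 dBFS, reduced 2:1 to 3 dB above → -4 dBFS.
Stage 2: overshoot 7 dB → 7/2 = 3.5 dB → -7.5 dBFS; +7 dB make-up → -0.5 dBFS.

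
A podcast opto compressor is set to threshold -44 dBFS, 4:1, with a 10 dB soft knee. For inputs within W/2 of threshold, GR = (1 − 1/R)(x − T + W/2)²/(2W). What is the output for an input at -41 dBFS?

x − T + W/2 = -41 − (-44) + 5 = 8.
GR = (1 − 1/4) × 8² / 20 = 0.75 × 64 / 20 = 2.4 dB.
Output = -41 − 2.4 = -43.4 dBFS.

-43.4 dBFS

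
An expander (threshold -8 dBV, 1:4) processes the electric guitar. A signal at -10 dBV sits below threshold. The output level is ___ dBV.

-16 dBV

Below threshold, a 1:4 expander applies gain = (4−1)×(T − x) of attenuation.
(4−1) × 2 = 6 dB, so output = -10 − 6 = -16 dBV.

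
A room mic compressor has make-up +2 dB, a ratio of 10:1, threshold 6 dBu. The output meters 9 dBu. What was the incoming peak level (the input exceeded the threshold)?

16 dBu

Remove make-up: 9 − 2 = 7 dBu.
That's 1 dB above the 6 dBu threshold.
Input overshoot = R × output overshoot = 10 dB → input = 6 + 10 = 16 dBu.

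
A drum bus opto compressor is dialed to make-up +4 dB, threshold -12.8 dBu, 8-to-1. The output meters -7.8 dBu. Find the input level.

-4.8 dBu

Remove make-up: -7.8 − 4 = -11.8 dBu.
That's 1 dB above the -12.8 dBu threshold.
Undo the ratio: input overshoot = 1 × 8 = 8 dB, giving input = -4.8 dBu.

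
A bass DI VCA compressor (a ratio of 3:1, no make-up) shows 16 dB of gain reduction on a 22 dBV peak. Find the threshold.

Let T be the threshold. Output overshoot = (input overshoot)/R, so 6 − T = (22 − T)/3.
3·(6 − T) = 22 − T → 2·T = 18 − 22 = -4.
T = -4/2 = -2 dBV.

-2 dBV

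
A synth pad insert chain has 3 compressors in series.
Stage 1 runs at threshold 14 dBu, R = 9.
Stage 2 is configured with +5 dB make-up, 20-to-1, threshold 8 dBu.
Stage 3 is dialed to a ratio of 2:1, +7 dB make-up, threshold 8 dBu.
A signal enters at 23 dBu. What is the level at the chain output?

Stage 1: 9 dB above 14 dBu, reduced 9:1 to 1 dB above → 15 dBu.
Stage 2: 15 dBu is 7 dB over 8 dBu; at 20:1 that becomes 0.35 dB over, giving 8.35 dBu; +5 dB make-up → 13.35 dBu.
Stage 3: 13.35 dBu is 5.35 dB over 8 dBu; at 2:1 that becomes 2.675 dB over, giving 10.675 dBu; +7 dB make-up → 17.675 dBu.

17.675 dBu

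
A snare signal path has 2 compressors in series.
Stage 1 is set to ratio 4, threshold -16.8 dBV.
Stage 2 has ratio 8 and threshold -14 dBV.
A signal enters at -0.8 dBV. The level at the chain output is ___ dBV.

-13.85 dBV

Stage 1: -0.8 dBV is 16 dB over -16.8 dBV; at 4:1 that becomes 4 dB over, giving -12.8 dBV.
Stage 2: 1.2 dB above -14 dBV, reduced 8:1 to 0.15 dB above → -13.85 dBV.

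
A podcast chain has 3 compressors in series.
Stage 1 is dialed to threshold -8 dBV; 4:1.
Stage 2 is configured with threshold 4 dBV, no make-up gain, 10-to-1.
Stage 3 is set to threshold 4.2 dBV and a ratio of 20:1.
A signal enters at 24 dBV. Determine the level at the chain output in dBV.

0 dBV

Stage 1: 24 dBV is 32 dB over -8 dBV; at 4:1 that becomes 8 dB over, giving 0 dBV.
Stage 2: below threshold (0 ≤ 4); passes unchanged; output 0 dBV.
Stage 3: 0 dBV is at or below the 4.2 dBV threshold — no compression; output 0 dBV.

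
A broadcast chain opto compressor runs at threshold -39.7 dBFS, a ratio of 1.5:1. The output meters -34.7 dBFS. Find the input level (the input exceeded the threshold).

-32.2 dBFS

Post-compression overshoot = -34.7 − (-39.7) = 5 dB.
Before 1.5:1 compression the overshoot was 5 × 1.5 = 7.5 dB, so input = -39.7 + 7.5 = -32.2 dBFS.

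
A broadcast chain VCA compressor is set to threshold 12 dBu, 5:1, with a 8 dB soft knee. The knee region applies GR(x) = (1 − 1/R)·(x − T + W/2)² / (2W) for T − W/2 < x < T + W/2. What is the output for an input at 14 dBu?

x − T + W/2 = 14 − 12 + 4 = 6.
GR = (1 − 1/5) × 6² / 16 = 0.8 × 36 / 16 = 1.8 dB.
Output = 14 − 1.8 = 12.2 dBu.

12.2 dBu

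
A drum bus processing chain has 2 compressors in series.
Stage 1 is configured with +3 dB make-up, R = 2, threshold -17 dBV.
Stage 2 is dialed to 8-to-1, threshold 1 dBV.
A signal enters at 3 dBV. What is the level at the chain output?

-4 dBV

Stage 1: overshoot 20 dB → 20/2 = 10 dB → -7 dBV; +3 dB make-up → -4 dBV.
Stage 2: -4 dBV ≤ 1 dBV, so stage 2 doesn't engage; output -4 dBV.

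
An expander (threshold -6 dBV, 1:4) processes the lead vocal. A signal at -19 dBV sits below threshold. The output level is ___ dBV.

-58 dBV

Undershoot = (-6) − (-19) = 13 dB.
At 1:4, that expands to 52 dB under threshold.
Output = -6 − 52 = -58 dBV.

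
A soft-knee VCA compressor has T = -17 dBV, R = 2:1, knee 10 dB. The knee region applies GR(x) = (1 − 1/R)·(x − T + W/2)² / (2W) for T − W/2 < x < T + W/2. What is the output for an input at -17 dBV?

x − T + W/2 = -17 − (-17) + 5 = 5.
GR = (1 − 1/2) × 5² / 20 = 0.5 × 25 / 20 = 0.625 dB.
Output = -17 − 0.625 = -17.625 dBV.

-17.625 dBV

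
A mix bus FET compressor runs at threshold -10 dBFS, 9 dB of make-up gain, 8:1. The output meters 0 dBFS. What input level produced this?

-2 dBFS

Stripping the +9 dB make-up gives -9 dBFS at the gain stage.
Post-compression overshoot = -9 − (-10) = 1 dB.
Input overshoot = R × output overshoot = 8 dB → input = -10 + 8 = -2 dBFS.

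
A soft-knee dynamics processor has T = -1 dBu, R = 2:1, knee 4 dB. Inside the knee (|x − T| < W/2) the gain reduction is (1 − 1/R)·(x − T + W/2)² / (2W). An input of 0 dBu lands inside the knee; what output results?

x − T + W/2 = 0 − (-1) + 2 = 3.
GR = (1 − 1/2) × 3² / 8 = 0.5 × 9 / 8 = 0.5625 dB.
Output = 0 − 0.5625 = -0.5625 dBu.

-0.5625 dBu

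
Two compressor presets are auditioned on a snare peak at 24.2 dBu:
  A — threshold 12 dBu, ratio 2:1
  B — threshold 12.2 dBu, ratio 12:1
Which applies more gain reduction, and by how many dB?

A: 12.2 dB over, compressed to 6.1 dB over, so 6.1 dB of GR.
B: 12 dB over, compressed to 1 dB over, so 11 dB of GR.
Difference: 4.9 dB in favour of B.

B, by 4.9 dB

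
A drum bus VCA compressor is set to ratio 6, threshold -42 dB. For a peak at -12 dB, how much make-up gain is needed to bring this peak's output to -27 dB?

10 dB

The peak compresses to -42 + 30/6 = -37 dB.
To reach -27 dB requires -27 − (-37) = 10 dB of make-up.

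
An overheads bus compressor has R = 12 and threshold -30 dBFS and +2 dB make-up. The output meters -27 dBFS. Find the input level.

Before make-up, the level was -27 − 2 = -29 dBFS.
The compressed level sits -29 − (-30) = 1 dB over threshold.
Input overshoot = R × output overshoot = 12 dB → input = -30 + 12 = -18 dBFS.

-18 dBFS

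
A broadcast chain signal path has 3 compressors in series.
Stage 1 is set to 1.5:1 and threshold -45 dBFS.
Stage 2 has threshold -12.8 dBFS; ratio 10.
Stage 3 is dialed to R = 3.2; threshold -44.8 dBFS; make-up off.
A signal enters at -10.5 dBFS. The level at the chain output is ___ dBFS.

Stage 1: overshoot 34.5 dB → 34.5/1.5 = 23 dB → -22 dBFS.
Stage 2: -22 dBFS is at or below the -12.8 dBFS threshold — no compression; output -22 dBFS.
Stage 3: 22.8 dB above -44.8 dBFS, reduced 3.2:1 to 7.125 dB above → -37.675 dBFS.

-37.675 dBFS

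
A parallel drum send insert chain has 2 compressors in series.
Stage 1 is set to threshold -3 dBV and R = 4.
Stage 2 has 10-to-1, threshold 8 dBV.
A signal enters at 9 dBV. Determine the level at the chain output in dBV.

Stage 1: overshoot 12 dB → 12/4 = 3 dB → 0 dBV.
Stage 2: below threshold (0 ≤ 8); passes unchanged; output 0 dBV.

0 dBV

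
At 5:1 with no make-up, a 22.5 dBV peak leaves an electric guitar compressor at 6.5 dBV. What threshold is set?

2.5 dBV

Let T be the threshold. Output overshoot = (input overshoot)/R, so 6.5 − T = (22.5 − T)/5.
5·(6.5 − T) = 22.5 − T → 4·T = 32.5 − 22.5 = 10.
T = 10/4 = 2.5 dBV.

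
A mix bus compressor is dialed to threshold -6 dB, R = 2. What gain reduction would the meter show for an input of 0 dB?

3 dB

Overshoot = 0 − (-6) = 6 dB.
After 2:1 compression the overshoot becomes 6/2 = 3 dB.
GR = overshoot in − overshoot out = 6 − 3 = 3 dB.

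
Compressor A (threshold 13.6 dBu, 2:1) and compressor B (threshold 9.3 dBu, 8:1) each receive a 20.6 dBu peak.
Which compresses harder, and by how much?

B, by 6.3875 dB

A: overshoot 7 dB → output overshoot 3.5 dB → GR 3.5 dB.
B: overshoot 11.3 dB → output overshoot 1.4125 dB → GR 9.8875 dB.
B applies 6.3875 dB more gain reduction.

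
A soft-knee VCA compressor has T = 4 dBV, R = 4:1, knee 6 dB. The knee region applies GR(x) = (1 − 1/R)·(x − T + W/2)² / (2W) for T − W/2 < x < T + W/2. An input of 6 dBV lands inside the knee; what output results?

x − T + W/2 = 6 − 4 + 3 = 5.
GR = (1 − 1/4) × 5² / 12 = 0.75 × 25 / 12 = 1.5625 dB.
Output = 6 − 1.5625 = 4.4375 dBV.

4.4375 dBV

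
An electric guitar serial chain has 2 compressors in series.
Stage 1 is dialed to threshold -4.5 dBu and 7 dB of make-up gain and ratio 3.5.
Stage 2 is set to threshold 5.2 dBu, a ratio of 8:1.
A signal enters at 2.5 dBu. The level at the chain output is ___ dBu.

4.5 dBu

Stage 1: 2.5 dBu is 7 dB over -4.5 dBu; at 3.5:1 that becomes 2 dB over, giving -2.5 dBu; +7 dB make-up → 4.5 dBu.
Stage 2: 4.5 dBu ≤ 5.2 dBu, so stage 2 doesn't engage; output 4.5 dBu.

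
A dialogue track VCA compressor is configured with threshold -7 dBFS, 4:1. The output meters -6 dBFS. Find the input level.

Post-compression overshoot = -6 − (-7) = 1 dB.
Input overshoot = R × output overshoot = 4 dB → input = -7 + 4 = -3 dBFS.

-3 dBFS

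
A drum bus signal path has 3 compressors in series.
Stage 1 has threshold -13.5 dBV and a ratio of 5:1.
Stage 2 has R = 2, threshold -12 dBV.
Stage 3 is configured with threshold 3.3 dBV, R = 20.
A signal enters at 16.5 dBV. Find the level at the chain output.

Stage 1: 16.5 dBV is 30 dB over -13.5 dBV; at 5:1 that becomes 6 dB over, giving -7.5 dBV.
Stage 2: 4.5 dB above -12 dBV, reduced 2:1 to 2.25 dB above → -9.75 dBV.
Stage 3: -9.75 dBV is at or below the 3.3 dBV threshold — no compression; output -9.75 dBV.

-9.75 dBV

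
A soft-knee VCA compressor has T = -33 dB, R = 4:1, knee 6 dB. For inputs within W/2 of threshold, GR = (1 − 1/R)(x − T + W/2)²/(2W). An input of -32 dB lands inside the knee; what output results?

-33 dB

x − T + W/2 = -32 − (-33) + 3 = 4.
GR = (1 − 1/4) × 4² / 12 = 0.75 × 16 / 12 = 1 dB.
Output = -32 − 1 = -33 dB.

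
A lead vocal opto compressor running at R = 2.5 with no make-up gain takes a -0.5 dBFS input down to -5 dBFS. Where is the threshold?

Let T be the threshold. Output overshoot = (input overshoot)/R, so -5 − T = (-0.5 − T)/2.5.
2.5·(-5 − T) = -0.5 − T → 1.5·T = -12.5 − (-0.5) = -12.
T = -12/1.5 = -8 dBFS.

-8 dBFS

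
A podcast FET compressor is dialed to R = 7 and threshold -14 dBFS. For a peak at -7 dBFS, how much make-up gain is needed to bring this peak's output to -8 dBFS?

Overshoot 7 dB → 7/7 = 1 dB after compression, so the compressed level is -14 + 1 = -13 dBFS.
Make-up = target − compressed = -8 − (-13) = 5 dB.

5 dB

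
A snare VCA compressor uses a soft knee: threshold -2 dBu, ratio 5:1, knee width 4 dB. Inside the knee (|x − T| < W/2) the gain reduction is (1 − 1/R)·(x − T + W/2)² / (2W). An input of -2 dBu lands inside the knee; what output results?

x − T + W/2 = -2 − (-2) + 2 = 2.
GR = (1 − 1/5) × 2² / 8 = 0.8 × 4 / 8 = 0.4 dB.
Output = -2 − 0.4 = -2.4 dBu.

-2.4 dBu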